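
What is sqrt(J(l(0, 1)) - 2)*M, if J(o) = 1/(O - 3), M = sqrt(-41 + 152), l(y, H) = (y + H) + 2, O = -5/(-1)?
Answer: 3*I*sqrt(74)/2 ≈ 12.903*I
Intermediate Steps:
O = 5 (O = -5*(-1) = 5)
l(y, H) = 2 + H + y (l(y, H) = (H + y) + 2 = 2 + H + y)
M = sqrt(111) ≈ 10.536
J(o) = 1/2 (J(o) = 1/(5 - 3) = 1/2)
sqrt(J(l(0, 1)) - 2)*M = sqrt(1/2 - 2)*sqrt(111) = sqrt(-3/2)*sqrt(111) = (I*sqrt(6)/2)*sqrt(111) = 3*I*sqrt(74)/2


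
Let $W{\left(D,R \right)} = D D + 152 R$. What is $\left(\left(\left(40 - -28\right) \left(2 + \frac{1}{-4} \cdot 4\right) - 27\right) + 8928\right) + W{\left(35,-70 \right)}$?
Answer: $-446$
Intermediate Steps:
$W{\left(D,R \right)} = D^{2} + 152 R$
$\left(\left(\left(40 - -28\right) \left(2 + \frac{1}{-4} \cdot 4\right) - 27\right) + 8928\right) + W{\left(35,-70 \right)} = \left(\left(\left(40 - -28\right) \left(2 + \frac{1}{-4} \cdot 4\right) - 27\right) + 8928\right) + \left(35^{2} + 152 \left(-70\right)\right) = \left(\left(\left(40 + 28\right) \left(2 - 1\right) - 27\right) + 8928\right) + \left(1225 - 10640\right) = \left(\left(68 \left(2 - 1\right) - 27\right) + 8928\right) - 9415 = \left(\left(68 \cdot 1 - 27\right) + 8928\right) - 9415 = \left(\left(68 - 27\right) + 8928\right) - 9415 = \left(41 + 8928\right) - 9415 = 8969 - 9415 = -446$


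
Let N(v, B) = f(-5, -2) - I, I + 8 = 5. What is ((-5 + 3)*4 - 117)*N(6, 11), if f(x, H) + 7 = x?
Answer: 1125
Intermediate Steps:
f(x, H) = -7 + x
I = -3 (I = -8 + 5 = -3)
N(v, B) = -9 (N(v, B) = (-7 - 5) - 1*(-3) = -12 + 3 = -9)
((-5 + 3)*4 - 117)*N(6, 11) = ((-5 + 3)*4 - 117)*(-9) = (-2*4 - 117)*(-9) = (-8 - 117)*(-9) = -125*(-9) = 1125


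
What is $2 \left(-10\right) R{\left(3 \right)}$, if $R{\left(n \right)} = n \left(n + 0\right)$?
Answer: $-180$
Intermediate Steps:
$R{\left(n \right)} = n^{2}$ ($R{\left(n \right)} = n n = n^{2}$)
$2 \left(-10\right) R{\left(3 \right)} = 2 \left(-10\right) 3^{2} = \left(-20\right) 9 = -180$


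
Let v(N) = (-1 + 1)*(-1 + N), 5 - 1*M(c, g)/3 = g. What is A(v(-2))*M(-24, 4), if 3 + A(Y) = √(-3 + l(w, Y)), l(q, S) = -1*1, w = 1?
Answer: -9 + 6*I ≈ -9.0 + 6.0*I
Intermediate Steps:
M(c, g) = 15 - 3*g
v(N) = 0 (v(N) = 0*(-1 + N) = 0)
l(q, S) = -1
A(Y) = -3 + 2*I (A(Y) = -3 + √(-3 - 1) = -3 + √(-4) = -3 + 2*I)
A(v(-2))*M(-24, 4) = (-3 + 2*I)*(15 - 3*4) = (-3 + 2*I)*(15 - 12) = (-3 + 2*I)*3 = -9 + 6*I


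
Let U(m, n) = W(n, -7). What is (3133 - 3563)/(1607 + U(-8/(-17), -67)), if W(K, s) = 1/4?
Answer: -1720/6429 ≈ -0.26754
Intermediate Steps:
W(K, s) = ¼
U(m, n) = ¼
(3133 - 3563)/(1607 + U(-8/(-17), -67)) = (3133 - 3563)/(1607 + ¼) = -430/6429/4 = -430*4/6429 = -1720/6429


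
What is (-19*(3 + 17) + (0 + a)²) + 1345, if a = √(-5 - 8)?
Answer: 952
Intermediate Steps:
a = I*√13 (a = √(-13) = I*√13 ≈ 3.6056*I)
(-19*(3 + 17) + (0 + a)²) + 1345 = (-19*(3 + 17) + (0 + I*√13)²) + 1345 = (-19*20 + (I*√13)²) + 1345 = (-380 - 13) + 1345 = -393 + 1345 = 952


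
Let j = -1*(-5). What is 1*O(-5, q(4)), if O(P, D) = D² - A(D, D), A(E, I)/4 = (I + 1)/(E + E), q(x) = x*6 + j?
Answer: 24329/29 ≈ 838.93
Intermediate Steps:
j = 5
q(x) = 5 + 6*x (q(x) = x*6 + 5 = 6*x + 5 = 5 + 6*x)
A(E, I) = 2*(1 + I)/E (A(E, I) = 4*((I + 1)/(E + E)) = 4*((1 + I)/((2*E))) = 4*((1 + I)*(1/(2*E))) = 4*((1 + I)/(2*E)) = 2*(1 + I)/E)
O(P, D) = D² - 2*(1 + D)/D
1*O(-5, q(4)) = 1*(-2 + (5 + 6*4)² - 2/(5 + 6*4)) = 1*(-2 + (5 + 24)² - 2/(5 + 24)) = 1*(-2 + 29² - 2/29) = 1*(-2 + 841 - 2*1/29) = 1*(-2 + 841 - 2/29) = 1*(24329/29) = 24329/29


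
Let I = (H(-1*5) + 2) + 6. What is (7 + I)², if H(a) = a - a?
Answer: 225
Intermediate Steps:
H(a) = 0
I = 8 (I = (0 + 2) + 6 = 2 + 6 = 8)
(7 + I)² = (7 + 8)² = 15² = 225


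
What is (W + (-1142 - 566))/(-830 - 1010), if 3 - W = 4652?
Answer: 6357/1840 ≈ 3.4549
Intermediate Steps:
W = -4649 (W = 3 - 1*4652 = 3 - 4652 = -4649)
(W + (-1142 - 566))/(-830 - 1010) = (-4649 + (-1142 - 566))/(-830 - 1010) = (-4649 - 1708)/(-1840) = -6357*(-1/1840) = 6357/1840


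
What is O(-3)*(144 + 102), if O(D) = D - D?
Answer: 0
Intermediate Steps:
O(D) = 0
O(-3)*(144 + 102) = 0*(144 + 102) = 0*246 = 0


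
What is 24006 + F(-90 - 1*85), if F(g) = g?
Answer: 23831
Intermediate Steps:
24006 + F(-90 - 1*85) = 24006 + (-90 - 1*85) = 24006 + (-90 - 85) = 24006 - 175 = 23831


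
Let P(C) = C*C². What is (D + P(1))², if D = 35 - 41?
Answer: 25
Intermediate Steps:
P(C) = C³
D = -6
(D + P(1))² = (-6 + 1³)² = (-6 + 1)² = (-5)² = 25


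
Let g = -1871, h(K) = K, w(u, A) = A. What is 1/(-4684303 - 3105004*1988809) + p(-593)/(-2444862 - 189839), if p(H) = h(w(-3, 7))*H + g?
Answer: 93289474954581285/40815322643515761463 ≈ 0.0022856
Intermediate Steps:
p(H) = -1871 + 7*H (p(H) = 7*H - 1871 = -1871 + 7*H)
1/(-4684303 - 3105004*1988809) + p(-593)/(-2444862 - 189839) = 1/(-4684303 - 3105004*1988809) + (-1871 + 7*(-593))/(-2444862 - 189839) = (1/1988809)/(-7789307) + (-1871 - 4151)/(-2634701) = -1/7789307*1/1988809 - 6022*(-1/2634701) = -1/15491443865363 + 6022/2634701 = 93289474954581285/40815322643515761463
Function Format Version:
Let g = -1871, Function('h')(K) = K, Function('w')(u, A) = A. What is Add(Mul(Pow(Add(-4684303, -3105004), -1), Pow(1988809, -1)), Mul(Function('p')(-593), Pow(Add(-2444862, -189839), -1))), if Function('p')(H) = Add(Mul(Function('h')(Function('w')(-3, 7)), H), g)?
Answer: Rational(93289474954581285, 40815322643515761463) ≈ 0.0022856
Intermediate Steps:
Function('p')(H) = Add(-1871, Mul(7, H)) (Function('p')(H) = Add(Mul(7, H), -1871) = Add(-1871, Mul(7, H)))
Add(Mul(Pow(Add(-4684303, -3105004), -1), Pow(1988809, -1)), Mul(Function('p')(-593), Pow(Add(-2444862, -189839), -1))) = Add(Mul(Pow(Add(-4684303, -3105004), -1), Pow(1988809, -1)), Mul(Add(-1871, Mul(7, -593)), Pow(Add(-2444862, -189839), -1))) = Add(Mul(Pow(-7789307, -1), Rational(1, 1988809)), Mul(Add(-1871, -4151), Pow(-2634701, -1))) = Add(Mul(Rational(-1, 7789307), Rational(1, 1988809)), Mul(-6022, Rational(-1, 2634701))) = Add(Rational(-1, 15491443865363), Rational(6022, 2634701)) = Rational(93289474954581285, 40815322643515761463)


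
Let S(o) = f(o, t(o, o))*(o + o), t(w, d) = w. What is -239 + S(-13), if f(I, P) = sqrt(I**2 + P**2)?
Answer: -239 - 338*sqrt(2) ≈ -717.00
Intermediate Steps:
S(o) = 2*o*sqrt(2)*sqrt(o**2) (S(o) = sqrt(o**2 + o**2)*(o + o) = sqrt(2*o**2)*(2*o) = (sqrt(2)*sqrt(o**2))*(2*o) = 2*o*sqrt(2)*sqrt(o**2))
-239 + S(-13) = -239 + 2*(-13)*sqrt(2)*sqrt((-13)**2) = -239 + 2*(-13)*sqrt(2)*sqrt(169) = -239 + 2*(-13)*sqrt(2)*13 = -239 - 338*sqrt(2)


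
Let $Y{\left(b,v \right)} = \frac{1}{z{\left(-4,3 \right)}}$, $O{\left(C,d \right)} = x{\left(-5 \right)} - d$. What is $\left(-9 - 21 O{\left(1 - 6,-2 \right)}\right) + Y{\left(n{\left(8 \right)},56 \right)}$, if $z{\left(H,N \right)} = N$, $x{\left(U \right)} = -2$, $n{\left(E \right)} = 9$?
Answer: $- \frac{26}{3} \approx -8.6667$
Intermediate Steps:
$O{\left(C,d \right)} = -2 - d$
$Y{\left(b,v \right)} = \frac{1}{3}$
$\left(-9 - 21 O{\left(1 - 6,-2 \right)}\right) + Y{\left(n{\left(8 \right)},56 \right)} = \left(-9 - 21 \left(-2 - -2\right)\right) + \frac{1}{3} = \left(-9 - 21 \left(-2 + 2\right)\right) + \frac{1}{3} = \left(-9 - 0\right) + \frac{1}{3} = \left(-9 + 0\right) + \frac{1}{3} = -9 + \frac{1}{3} = - \frac{26}{3}$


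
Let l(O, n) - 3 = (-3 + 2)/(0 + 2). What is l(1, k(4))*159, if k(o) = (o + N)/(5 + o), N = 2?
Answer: 795/2 ≈ 397.50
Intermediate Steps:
k(o) = (2 + o)/(5 + o) (k(o) = (o + 2)/(5 + o) = (2 + o)/(5 + o))
l(O, n) = 5/2 (l(O, n) = 3 + (-3 + 2)/(0 + 2) = 3 - 1/2 = 5/2)
l(1, k(4))*159 = (5/2)*159 = 795/2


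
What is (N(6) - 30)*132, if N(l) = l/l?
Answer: -3828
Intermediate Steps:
N(l) = 1
(N(6) - 30)*132 = (1 - 30)*132 = -29*132 = -3828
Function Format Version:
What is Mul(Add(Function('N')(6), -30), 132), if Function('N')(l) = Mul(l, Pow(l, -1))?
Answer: -3828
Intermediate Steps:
Function('N')(l) = 1
Mul(Add(Function('N')(6), -30), 132) = Mul(Add(1, -30), 132) = Mul(-29, 132) = -3828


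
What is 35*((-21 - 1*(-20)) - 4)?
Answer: -175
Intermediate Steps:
35*((-21 - 1*(-20)) - 4) = 35*((-21 + 20) - 4) = 35*(-1 - 4) = 35*(-5) = -175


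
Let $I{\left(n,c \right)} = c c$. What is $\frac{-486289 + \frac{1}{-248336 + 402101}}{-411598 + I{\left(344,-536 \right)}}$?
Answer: $\frac{37387114042}{9556648515} \approx 3.9122$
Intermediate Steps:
$I{\left(n,c \right)} = c^{2}$
$\frac{-486289 + \frac{1}{-248336 + 402101}}{-411598 + I{\left(344,-536 \right)}} = \frac{-486289 + \frac{1}{-248336 + 402101}}{-411598 + \left(-536\right)^{2}} = \frac{-486289 + \frac{1}{153765}}{-411598 + 287296} = \frac{-486289 + \frac{1}{153765}}{-124302} = \left(- \frac{74774228084}{153765}\right) \left(- \frac{1}{124302}\right) = \frac{37387114042}{9556648515}$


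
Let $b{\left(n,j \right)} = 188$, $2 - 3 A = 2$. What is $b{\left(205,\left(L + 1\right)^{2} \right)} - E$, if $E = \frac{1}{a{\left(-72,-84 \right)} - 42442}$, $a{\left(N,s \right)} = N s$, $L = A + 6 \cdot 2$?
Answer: $\frac{6842073}{36394} \approx 188.0$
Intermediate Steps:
$A = 0$ ($A = \frac{2}{3} - \frac{2}{3} = 0$)
$L = 12$ ($L = 0 + 6 \cdot 2 = 0 + 12 = 12$)
$E = - \frac{1}{36394}$ ($E = \frac{1}{\left(-72\right) \left(-84\right) - 42442} = \frac{1}{6048 - 42442} = \frac{1}{-36394} = - \frac{1}{36394} \approx -2.7477 \cdot 10^{-5}$)
$b{\left(205,\left(L + 1\right)^{2} \right)} - E = 188 - - \frac{1}{36394} = 188 + \frac{1}{36394} = \frac{6842073}{36394}$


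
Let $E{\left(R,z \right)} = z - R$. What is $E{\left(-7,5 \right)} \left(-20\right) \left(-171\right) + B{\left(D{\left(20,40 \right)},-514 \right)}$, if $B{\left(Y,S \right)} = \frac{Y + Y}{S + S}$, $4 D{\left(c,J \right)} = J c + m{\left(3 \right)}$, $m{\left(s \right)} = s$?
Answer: $\frac{84377437}{2056} \approx 41040.0$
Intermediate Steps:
$D{\left(c,J \right)} = \frac{3}{4} + \frac{J c}{4}$ ($D{\left(c,J \right)} = \frac{J c + 3}{4} = \frac{3 + J c}{4} = \frac{3}{4} + \frac{J c}{4}$)
$B{\left(Y,S \right)} = \frac{Y}{S}$ ($B{\left(Y,S \right)} = \frac{2 Y}{2 S} = 2 Y \frac{1}{2 S} = \frac{Y}{S}$)
$E{\left(-7,5 \right)} \left(-20\right) \left(-171\right) + B{\left(D{\left(20,40 \right)},-514 \right)} = \left(5 - -7\right) \left(-20\right) \left(-171\right) + \frac{\frac{3}{4} + \frac{1}{4} \cdot 40 \cdot 20}{-514} = \left(5 + 7\right) \left(-20\right) \left(-171\right) + \left(\frac{3}{4} + 200\right) \left(- \frac{1}{514}\right) = 12 \left(-20\right) \left(-171\right) + \frac{803}{4} \left(- \frac{1}{514}\right) = \left(-240\right) \left(-171\right) - \frac{803}{2056} = 41040 - \frac{803}{2056} = \frac{84377437}{2056}$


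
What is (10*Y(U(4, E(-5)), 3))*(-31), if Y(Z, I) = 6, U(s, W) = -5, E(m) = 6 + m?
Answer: -1860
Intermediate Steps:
(10*Y(U(4, E(-5)), 3))*(-31) = (10*6)*(-31) = 60*(-31) = -1860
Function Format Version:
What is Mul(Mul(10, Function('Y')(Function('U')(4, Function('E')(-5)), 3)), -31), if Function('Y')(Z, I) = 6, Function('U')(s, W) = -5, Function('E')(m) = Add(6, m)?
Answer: -1860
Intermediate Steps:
Mul(Mul(10, Function('Y')(Function('U')(4, Function('E')(-5)), 3)), -31) = Mul(Mul(10, 6), -31) = Mul(60, -31) = -1860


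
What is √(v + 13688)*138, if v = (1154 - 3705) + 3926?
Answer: 138*√15063 ≈ 16937.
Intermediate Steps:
v = 1375 (v = -2551 + 3926 = 1375)
√(v + 13688)*138 = √(1375 + 13688)*138 = √15063*138 = 138*√15063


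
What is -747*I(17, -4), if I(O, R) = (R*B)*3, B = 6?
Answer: 53784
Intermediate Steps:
I(O, R) = 18*R (I(O, R) = (R*6)*3 = (6*R)*3 = 18*R)
-747*I(17, -4) = -13446*(-4) = -747*(-72) = 53784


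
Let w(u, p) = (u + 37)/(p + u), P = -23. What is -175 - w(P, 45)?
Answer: -1932/11 ≈ -175.64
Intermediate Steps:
w(u, p) = (37 + u)/(p + u)
-175 - w(P, 45) = -175 - (37 - 23)/(45 - 23) = -175 - 14/22 = -175 - 1*7/11 = -175 - 7/11 = -1932/11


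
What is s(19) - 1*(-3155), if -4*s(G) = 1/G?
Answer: 239779/76 ≈ 3155.0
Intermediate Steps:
s(G) = -1/(4*G)
s(19) - 1*(-3155) = -¼/19 - 1*(-3155) = -¼*1/19 + 3155 = -1/76 + 3155 = 239779/76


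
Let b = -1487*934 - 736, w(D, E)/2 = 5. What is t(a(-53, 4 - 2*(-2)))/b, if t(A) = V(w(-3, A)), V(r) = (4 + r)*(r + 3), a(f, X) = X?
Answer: -91/694797 ≈ -0.00013097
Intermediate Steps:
w(D, E) = 10 (w(D, E) = 2*5 = 10)
V(r) = (3 + r)*(4 + r) (V(r) = (4 + r)*(3 + r) = (3 + r)*(4 + r))
b = -1389594 (b = -1388858 - 736 = -1389594)
t(A) = 182 (t(A) = 12 + 10**2 + 7*10 = 12 + 100 + 70 = 182)
t(a(-53, 4 - 2*(-2)))/b = 182/(-1389594) = 182*(-1/1389594) = -91/694797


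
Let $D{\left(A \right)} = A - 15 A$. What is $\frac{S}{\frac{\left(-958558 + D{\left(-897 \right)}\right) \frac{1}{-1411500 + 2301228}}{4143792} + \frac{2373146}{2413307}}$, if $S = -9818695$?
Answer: $- \frac{5460112178232099205184640}{546839109476039881} \approx -9.9849 \cdot 10^{6}$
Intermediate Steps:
$D{\left(A \right)} = - 14 A$
$\frac{S}{\frac{\left(-958558 + D{\left(-897 \right)}\right) \frac{1}{-1411500 + 2301228}}{4143792} + \frac{2373146}{2413307}} = - \frac{9818695}{\frac{\left(-958558 - -12558\right) \frac{1}{-1411500 + 2301228}}{4143792} + \frac{2373146}{2413307}} = - \frac{9818695}{\frac{-958558 + 12558}{889728} \cdot \frac{1}{4143792} + 2373146 \cdot \frac{1}{2413307}} = - \frac{9818695}{\left(-946000\right) \frac{1}{889728} \cdot \frac{1}{4143792} + \frac{2373146}{2413307}} = - \frac{9818695}{\left(- \frac{59125}{55608}\right) \frac{1}{4143792} + \frac{2373146}{2413307}} = - \frac{9818695}{- \frac{59125}{230427985536} + \frac{2373146}{2413307}} = - \frac{9818695}{\frac{546839109476039881}{556093470489927552}} = \left(-9818695\right) \frac{556093470489927552}{546839109476039881} = - \frac{5460112178232099205184640}{546839109476039881}$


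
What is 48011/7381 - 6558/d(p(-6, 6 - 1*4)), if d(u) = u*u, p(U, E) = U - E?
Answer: -22665947/236192 ≈ -95.964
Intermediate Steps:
d(u) = u²
48011/7381 - 6558/d(p(-6, 6 - 1*4)) = 48011/7381 - 6558/(-6 - (6 - 1*4))² = 48011*(1/7381) - 6558/(-6 - (6 - 4))² = 48011/7381 - 6558/(-6 - 1*2)² = 48011/7381 - 6558/(-6 - 2)² = 48011/7381 - 6558/((-8)²) = 48011/7381 - 6558/64 = 48011/7381 - 6558*1/64 = 48011/7381 - 3279/32 = -22665947/236192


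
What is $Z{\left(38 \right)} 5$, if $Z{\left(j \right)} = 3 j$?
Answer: $570$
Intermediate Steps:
$Z{\left(38 \right)} 5 = 3 \cdot 38 \cdot 5 = 114 \cdot 5 = 570$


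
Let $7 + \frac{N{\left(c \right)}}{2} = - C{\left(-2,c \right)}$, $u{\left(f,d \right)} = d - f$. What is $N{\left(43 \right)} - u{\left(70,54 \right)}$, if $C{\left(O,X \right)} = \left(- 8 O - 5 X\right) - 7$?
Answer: $414$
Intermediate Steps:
$C{\left(O,X \right)} = -7 - 8 O - 5 X$
$N{\left(c \right)} = -32 + 10 c$ ($N{\left(c \right)} = -14 + 2 \left(- (-7 - -16 - 5 c)\right) = -14 + 2 \left(- (-7 + 16 - 5 c)\right) = -14 + 2 \left(- (9 - 5 c)\right) = -14 + 2 \left(-9 + 5 c\right) = -14 + \left(-18 + 10 c\right) = -32 + 10 c$)
$N{\left(43 \right)} - u{\left(70,54 \right)} = \left(-32 + 10 \cdot 43\right) - \left(54 - 70\right) = \left(-32 + 430\right) - \left(54 - 70\right) = 398 - -16 = 398 + 16 = 414$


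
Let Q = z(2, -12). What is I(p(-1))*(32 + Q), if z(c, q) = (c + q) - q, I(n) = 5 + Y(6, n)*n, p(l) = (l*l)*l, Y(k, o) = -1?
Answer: 204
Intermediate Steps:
p(l) = l³ (p(l) = l²*l = l³)
I(n) = 5 - n
z(c, q) = c
Q = 2
I(p(-1))*(32 + Q) = (5 - 1*(-1)³)*(32 + 2) = (5 - 1*(-1))*34 = (5 + 1)*34 = 6*34 = 204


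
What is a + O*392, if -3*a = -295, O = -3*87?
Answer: -306641/3 ≈ -1.0221e+5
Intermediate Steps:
O = -261
a = 295/3 (a = -⅓*(-295) = 295/3 ≈ 98.333)
a + O*392 = 295/3 - 261*392 = 295/3 - 102312 = -306641/3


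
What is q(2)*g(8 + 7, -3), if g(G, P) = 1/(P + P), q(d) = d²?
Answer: -⅔ ≈ -0.66667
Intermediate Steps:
g(G, P) = 1/(2*P)
q(2)*g(8 + 7, -3) = 2²*((½)/(-3)) = 4*((½)*(-⅓)) = 4*(-⅙) = -⅔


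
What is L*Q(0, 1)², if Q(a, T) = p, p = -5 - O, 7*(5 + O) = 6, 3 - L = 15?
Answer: -432/49 ≈ -8.8163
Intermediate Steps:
L = -12 (L = 3 - 1*15 = 3 - 15 = -12)
O = -29/7 (O = -5 + (⅐)*6 = -5 + 6/7 = -29/7 ≈ -4.1429)
p = -6/7 (p = -5 - 1*(-29/7) = -5 + 29/7 = -6/7 ≈ -0.85714)
Q(a, T) = -6/7
L*Q(0, 1)² = -12*(-6/7)² = -12*36/49 = -432/49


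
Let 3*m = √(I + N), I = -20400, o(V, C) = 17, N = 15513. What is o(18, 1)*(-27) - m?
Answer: -459 - I*√543 ≈ -459.0 - 23.302*I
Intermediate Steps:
m = I*√543 (m = √(-20400 + 15513)/3 = √(-4887)/3 = (3*I*√543)/3 = I*√543 ≈ 23.302*I)
o(18, 1)*(-27) - m = 17*(-27) - I*√543 = -459 - I*√543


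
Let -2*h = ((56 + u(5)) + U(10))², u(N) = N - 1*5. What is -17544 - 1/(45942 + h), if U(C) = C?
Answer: -767795617/43764 ≈ -17544.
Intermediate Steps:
u(N) = -5 + N (u(N) = N - 5 = -5 + N)
h = -2178 (h = -((56 + (-5 + 5)) + 10)²/2 = -((56 + 0) + 10)²/2 = -(56 + 10)²/2 = -½*66² = -½*4356 = -2178)
-17544 - 1/(45942 + h) = -17544 - 1/(45942 - 2178) = -17544 - 1/43764 = -767795617/43764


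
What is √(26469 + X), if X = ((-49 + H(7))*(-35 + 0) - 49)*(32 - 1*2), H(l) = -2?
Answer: √78549 ≈ 280.27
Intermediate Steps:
X = 52080 (X = ((-49 - 2)*(-35 + 0) - 49)*(32 - 1*2) = (-51*(-35) - 49)*(32 - 2) = (1785 - 49)*30 = 1736*30 = 52080)
√(26469 + X) = √(26469 + 52080) = √78549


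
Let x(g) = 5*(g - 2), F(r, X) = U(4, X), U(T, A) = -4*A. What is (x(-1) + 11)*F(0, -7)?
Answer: -112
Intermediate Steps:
F(r, X) = -4*X
x(g) = -10 + 5*g (x(g) = 5*(-2 + g) = -10 + 5*g)
(x(-1) + 11)*F(0, -7) = ((-10 + 5*(-1)) + 11)*(-4*(-7)) = ((-10 - 5) + 11)*28 = (-15 + 11)*28 = -4*28 = -112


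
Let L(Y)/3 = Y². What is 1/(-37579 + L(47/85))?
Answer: -7225/271501648 ≈ -2.6611e-5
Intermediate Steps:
L(Y) = 3*Y²
1/(-37579 + L(47/85)) = 1/(-37579 + 3*(47/85)²) = 1/(-37579 + 3*(2209/7225)) = 1/(-37579 + 6627/7225) = 1/(-271501648/7225) = -7225/271501648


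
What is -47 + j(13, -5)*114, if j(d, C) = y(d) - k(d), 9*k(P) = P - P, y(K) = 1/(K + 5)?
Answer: -122/3 ≈ -40.667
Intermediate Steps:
y(K) = 1/(5 + K)
k(P) = 0 (k(P) = (P - P)/9 = (⅑)*0 = 0)
j(d, C) = 1/(5 + d) (j(d, C) = 1/(5 + d) - 1*0 = 1/(5 + d) + 0 = 1/(5 + d))
-47 + j(13, -5)*114 = -47 + 114/(5 + 13) = -47 + 114/18 = -47 + (1/18)*114 = -47 + 19/3 = -122/3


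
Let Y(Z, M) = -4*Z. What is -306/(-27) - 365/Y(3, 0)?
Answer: 167/4 ≈ 41.750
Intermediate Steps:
-306/(-27) - 365/Y(3, 0) = -306/(-27) - 365/((-4*3)) = -306*(-1/27) - 365/(-12) = 34/3 - 365*(-1/12) = 34/3 + 365/12 = 167/4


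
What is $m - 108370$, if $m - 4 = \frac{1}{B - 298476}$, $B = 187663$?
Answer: $- \frac{12008361559}{110813} \approx -1.0837 \cdot 10^{5}$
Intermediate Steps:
$m = \frac{443251}{110813}$ ($m = 4 + \frac{1}{187663 - 298476} = 4 + \frac{1}{-110813} = 4 - \frac{1}{110813} = \frac{443251}{110813} \approx 4.0$)
$m - 108370 = \frac{443251}{110813} - 108370 = - \frac{12008361559}{110813}$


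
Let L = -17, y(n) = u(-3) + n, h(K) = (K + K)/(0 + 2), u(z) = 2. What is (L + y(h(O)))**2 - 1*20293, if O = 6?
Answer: -20212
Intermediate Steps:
h(K) = K (h(K) = (2*K)/2 = (2*K)*(1/2) = K)
y(n) = 2 + n
(L + y(h(O)))**2 - 1*20293 = (-17 + (2 + 6))**2 - 1*20293 = (-17 + 8)**2 - 20293 = (-9)**2 - 20293 = 81 - 20293 = -20212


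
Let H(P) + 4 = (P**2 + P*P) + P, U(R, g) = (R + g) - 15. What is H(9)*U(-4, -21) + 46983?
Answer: 40303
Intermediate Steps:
U(R, g) = -15 + R + g
H(P) = -4 + P + 2*P**2 (H(P) = -4 + ((P**2 + P*P) + P) = -4 + ((P**2 + P**2) + P) = -4 + (2*P**2 + P) = -4 + (P + 2*P**2) = -4 + P + 2*P**2)
H(9)*U(-4, -21) + 46983 = (-4 + 9 + 2*9**2)*(-15 - 4 - 21) + 46983 = (-4 + 9 + 2*81)*(-40) + 46983 = (-4 + 9 + 162)*(-40) + 46983 = 167*(-40) + 46983 = -6680 + 46983 = 40303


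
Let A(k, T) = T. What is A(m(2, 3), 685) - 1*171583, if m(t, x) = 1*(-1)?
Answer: -170898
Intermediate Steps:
m(t, x) = -1
A(m(2, 3), 685) - 1*171583 = 685 - 1*171583 = 685 - 171583 = -170898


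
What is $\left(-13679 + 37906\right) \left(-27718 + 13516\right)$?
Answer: $-344071854$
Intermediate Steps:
$\left(-13679 + 37906\right) \left(-27718 + 13516\right) = 24227 \left(-14202\right) = -344071854$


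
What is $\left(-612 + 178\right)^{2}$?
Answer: $188356$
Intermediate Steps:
$\left(-612 + 178\right)^{2} = \left(-434\right)^{2} = 188356$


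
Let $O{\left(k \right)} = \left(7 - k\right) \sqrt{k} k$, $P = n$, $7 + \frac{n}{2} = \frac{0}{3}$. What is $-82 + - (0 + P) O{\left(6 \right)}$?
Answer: $-82 + 84 \sqrt{6} \approx 123.76$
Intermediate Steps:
$n = -14$ ($n = -14 + 2 \cdot \frac{0}{3} = -14 + 2 \cdot 0 \cdot \frac{1}{3} = -14 + 2 \cdot 0 = -14 + 0 = -14$)
$P = -14$
$O{\left(k \right)} = k^{\frac{3}{2}} \left(7 - k\right)$ ($O{\left(k \right)} = \sqrt{k} \left(7 - k\right) k = k^{\frac{3}{2}} \left(7 - k\right)$)
$-82 + - (0 + P) O{\left(6 \right)} = -82 + - (0 - 14) 6^{\frac{3}{2}} \left(7 - 6\right) = -82 + \left(-1\right) \left(-14\right) 6 \sqrt{6} \left(7 - 6\right) = -82 + 14 \cdot 6 \sqrt{6} \cdot 1 = -82 + 14 \cdot 6 \sqrt{6} = -82 + 84 \sqrt{6}$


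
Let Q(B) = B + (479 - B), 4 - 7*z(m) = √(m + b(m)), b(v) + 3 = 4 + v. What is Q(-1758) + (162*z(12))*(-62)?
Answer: 13397/7 ≈ 1913.9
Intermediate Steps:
b(v) = 1 + v (b(v) = -3 + (4 + v) = 1 + v)
z(m) = 4/7 - √(1 + 2*m)/7 (z(m) = 4/7 - √(m + (1 + m))/7 = 4/7 - √(1 + 2*m)/7)
Q(B) = 479
Q(-1758) + (162*z(12))*(-62) = 479 + (162*(4/7 - √(1 + 2*12)/7))*(-62) = 479 + (162*(4/7 - √(1 + 24)/7))*(-62) = 479 + (162*(4/7 - √25/7))*(-62) = 479 + (162*(4/7 - ⅐*5))*(-62) = 479 + (162*(4/7 - 5/7))*(-62) = 479 + (162*(-⅐))*(-62) = 479 - 162/7*(-62) = 479 + 10044/7 = 13397/7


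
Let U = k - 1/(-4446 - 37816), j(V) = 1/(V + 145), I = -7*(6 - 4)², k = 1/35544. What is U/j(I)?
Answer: 1517217/250360088 ≈ 0.0060601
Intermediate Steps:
k = 1/35544 ≈ 2.8134e-5
I = -28 (I = -7*2² = -7*4 = -28)
j(V) = 1/(145 + V)
U = 38903/751080264 (U = 1/35544 - 1/(-4446 - 37816) = 1/35544 - 1/(-42262) = 1/35544 - 1*(-1/42262) = 1/35544 + 1/42262 = 38903/751080264 ≈ 5.1796e-5)
U/j(I) = 38903/(751080264*(1/(145 - 28))) = 38903/(751080264*(1/117)) = (38903/751080264)*117 = 1517217/250360088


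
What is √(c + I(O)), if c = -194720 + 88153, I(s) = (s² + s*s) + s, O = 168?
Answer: I*√49951 ≈ 223.5*I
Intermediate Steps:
I(s) = s + 2*s² (I(s) = (s² + s²) + s = 2*s² + s = s + 2*s²)
c = -106567
√(c + I(O)) = √(-106567 + 168*(1 + 2*168)) = √(-106567 + 168*(1 + 336)) = √(-106567 + 168*337) = √(-106567 + 56616) = √(-49951) = I*√49951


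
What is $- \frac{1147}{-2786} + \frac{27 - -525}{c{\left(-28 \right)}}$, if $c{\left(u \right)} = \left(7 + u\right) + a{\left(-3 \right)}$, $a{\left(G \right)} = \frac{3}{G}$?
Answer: $- \frac{756319}{30646} \approx -24.679$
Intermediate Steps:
$c{\left(u \right)} = 6 + u$ ($c{\left(u \right)} = \left(7 + u\right) + \frac{3}{-3} = \left(7 + u\right) + 3 \left(- \frac{1}{3}\right) = \left(7 + u\right) - 1 = 6 + u$)
$- \frac{1147}{-2786} + \frac{27 - -525}{c{\left(-28 \right)}} = - \frac{1147}{-2786} + \frac{27 - -525}{6 - 28} = \left(-1147\right) \left(- \frac{1}{2786}\right) + \frac{27 + 525}{-22} = \frac{1147}{2786} + 552 \left(- \frac{1}{22}\right) = \frac{1147}{2786} - \frac{276}{11} = - \frac{756319}{30646}$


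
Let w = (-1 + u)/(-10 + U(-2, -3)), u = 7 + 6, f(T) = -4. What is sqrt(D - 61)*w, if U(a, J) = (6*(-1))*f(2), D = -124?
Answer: 6*I*sqrt(185)/7 ≈ 11.658*I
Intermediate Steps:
u = 13
U(a, J) = 24 (U(a, J) = (6*(-1))*(-4) = -6*(-4) = 24)
w = 6/7 (w = (-1 + 13)/(-10 + 24) = 12/14 = 12*(1/14) = 6/7 ≈ 0.85714)
sqrt(D - 61)*w = sqrt(-124 - 61)*(6/7) = sqrt(-185)*(6/7) = (I*sqrt(185))*(6/7) = 6*I*sqrt(185)/7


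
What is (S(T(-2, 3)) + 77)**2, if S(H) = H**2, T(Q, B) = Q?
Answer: 6561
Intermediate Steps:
(S(T(-2, 3)) + 77)**2 = ((-2)**2 + 77)**2 = (4 + 77)**2 = 81**2 = 6561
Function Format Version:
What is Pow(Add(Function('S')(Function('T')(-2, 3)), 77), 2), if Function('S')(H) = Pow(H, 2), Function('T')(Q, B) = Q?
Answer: 6561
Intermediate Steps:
Pow(Add(Function('S')(Function('T')(-2, 3)), 77), 2) = Pow(Add(Pow(-2, 2), 77), 2) = Pow(Add(4, 77), 2) = Pow(81, 2) = 6561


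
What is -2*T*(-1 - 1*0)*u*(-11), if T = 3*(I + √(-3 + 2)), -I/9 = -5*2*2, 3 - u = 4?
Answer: 11880 + 66*I ≈ 11880.0 + 66.0*I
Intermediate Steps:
u = -1 (u = 3 - 1*4 = 3 - 4 = -1)
I = 180 (I = -9*(-5*2)*2 = -(-90)*2 = -9*(-20) = 180)
T = 540 + 3*I (T = 3*(180 + √(-3 + 2)) = 3*(180 + √(-1)) = 3*(180 + I) = 540 + 3*I ≈ 540.0 + 3.0*I)
-2*T*(-1 - 1*0)*u*(-11) = -2*(540 + 3*I)*(-1 - 1*0)*(-1)*(-11) = -2*(540 + 3*I)*(-1 + 0)*(-1)*(-11) = -2*(540 + 3*I)*(-1)*(-1)*(-11) = -2*(-540 - 3*I)*(-1)*(-11) = -2*(540 + 3*I)*(-11) = (-1080 - 6*I)*(-11) = 11880 + 66*I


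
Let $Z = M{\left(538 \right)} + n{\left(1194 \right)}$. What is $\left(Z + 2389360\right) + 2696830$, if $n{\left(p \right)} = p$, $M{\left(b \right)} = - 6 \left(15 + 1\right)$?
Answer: $5087288$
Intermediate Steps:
$M{\left(b \right)} = -96$ ($M{\left(b \right)} = \left(-6\right) 16 = -96$)
$Z = 1098$ ($Z = -96 + 1194 = 1098$)
$\left(Z + 2389360\right) + 2696830 = \left(1098 + 2389360\right) + 2696830 = 2390458 + 2696830 = 5087288$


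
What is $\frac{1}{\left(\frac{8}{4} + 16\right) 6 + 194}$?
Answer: $\frac{1}{302} \approx 0.0033113$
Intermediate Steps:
$\frac{1}{\left(\frac{8}{4} + 16\right) 6 + 194} = \frac{1}{\left(8 \cdot \frac{1}{4} + 16\right) 6 + 194} = \frac{1}{\left(2 + 16\right) 6 + 194} = \frac{1}{18 \cdot 6 + 194} = \frac{1}{108 + 194} = \frac{1}{302}$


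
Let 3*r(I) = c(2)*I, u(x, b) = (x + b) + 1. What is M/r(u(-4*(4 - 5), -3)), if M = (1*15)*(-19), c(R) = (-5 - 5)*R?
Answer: 171/8 ≈ 21.375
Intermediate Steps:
c(R) = -10*R
u(x, b) = 1 + b + x (u(x, b) = (b + x) + 1 = 1 + b + x)
M = -285 (M = 15*(-19) = -285)
r(I) = -20*I/3 (r(I) = ((-10*2)*I)/3 = (-20*I)/3 = -20*I/3)
M/r(u(-4*(4 - 5), -3)) = -285*(-3/(20*(1 - 3 - 4*(4 - 5)))) = -285*(-3/(20*(1 - 3 - 4*(-1)))) = -285*(-3/(20*(1 - 3 + 4))) = -285/((-20/3*2)) = -285/(-40/3) = -285*(-3/40) = 171/8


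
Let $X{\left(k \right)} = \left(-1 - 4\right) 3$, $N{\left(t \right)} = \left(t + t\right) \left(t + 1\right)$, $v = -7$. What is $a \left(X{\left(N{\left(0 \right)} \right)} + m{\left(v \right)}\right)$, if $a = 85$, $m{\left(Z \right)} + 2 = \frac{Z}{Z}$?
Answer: $-1360$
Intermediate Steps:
$N{\left(t \right)} = 2 t \left(1 + t\right)$
$m{\left(Z \right)} = -1$ ($m{\left(Z \right)} = -2 + \frac{Z}{Z} = -2 + 1 = -1$)
$X{\left(k \right)} = -15$ ($X{\left(k \right)} = \left(-5\right) 3 = -15$)
$a \left(X{\left(N{\left(0 \right)} \right)} + m{\left(v \right)}\right) = 85 \left(-15 - 1\right) = 85 \left(-16\right) = -1360$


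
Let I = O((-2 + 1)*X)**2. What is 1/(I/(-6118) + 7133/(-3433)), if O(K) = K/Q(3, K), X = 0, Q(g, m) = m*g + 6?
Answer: -3433/7133 ≈ -0.48128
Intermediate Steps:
Q(g, m) = 6 + g*m (Q(g, m) = g*m + 6 = 6 + g*m)
O(K) = K/(6 + 3*K)
I = 0 (I = (((-2 + 1)*0)/(3*(2 + (-2 + 1)*0)))**2 = ((-1*0)/(3*(2 - 1*0)))**2 = ((1/3)*0/(2 + 0))**2 = ((1/3)*0/2)**2 = ((1/3)*0*(1/2))**2 = 0**2 = 0)
1/(I/(-6118) + 7133/(-3433)) = 1/(0/(-6118) + 7133/(-3433)) = 1/(0*(-1/6118) + 7133*(-1/3433)) = 1/(0 - 7133/3433) = 1/(-7133/3433) = -3433/7133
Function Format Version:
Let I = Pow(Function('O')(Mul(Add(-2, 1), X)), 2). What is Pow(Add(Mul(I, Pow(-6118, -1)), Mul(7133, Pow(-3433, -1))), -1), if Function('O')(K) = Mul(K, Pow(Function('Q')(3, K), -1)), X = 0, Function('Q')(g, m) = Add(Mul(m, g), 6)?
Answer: Rational(-3433, 7133) ≈ -0.48128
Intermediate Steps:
Function('Q')(g, m) = Add(6, Mul(g, m)) (Function('Q')(g, m) = Add(Mul(g, m), 6) = Add(6, Mul(g, m)))
Function('O')(K) = Mul(K, Pow(Add(6, Mul(3, K)), -1))
I = 0 (I = Pow(Mul(Rational(1, 3), Mul(Add(-2, 1), 0), Pow(Add(2, Mul(Add(-2, 1), 0)), -1)), 2) = Pow(Mul(Rational(1, 3), Mul(-1, 0), Pow(Add(2, Mul(-1, 0)), -1)), 2) = Pow(Mul(Rational(1, 3), 0, Pow(Add(2, 0), -1)), 2) = Pow(Mul(Rational(1, 3), 0, Pow(2, -1)), 2) = Pow(Mul(Rational(1, 3), 0, Rational(1, 2)), 2) = Pow(0, 2) = 0)
Pow(Add(Mul(I, Pow(-6118, -1)), Mul(7133, Pow(-3433, -1))), -1) = Pow(Add(Mul(0, Pow(-6118, -1)), Mul(7133, Pow(-3433, -1))), -1) = Pow(Add(Mul(0, Rational(-1, 6118)), Mul(7133, Rational(-1, 3433))), -1) = Pow(Add(0, Rational(-7133, 3433)), -1) = Pow(Rational(-7133, 3433), -1) = Rational(-3433, 7133)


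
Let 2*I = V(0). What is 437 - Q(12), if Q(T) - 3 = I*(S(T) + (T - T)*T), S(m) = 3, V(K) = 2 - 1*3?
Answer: 871/2 ≈ 435.50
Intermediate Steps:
V(K) = -1 (V(K) = 2 - 3 = -1)
I = -½ (I = (½)*(-1) = -½ ≈ -0.50000)
Q(T) = 3/2 (Q(T) = 3 - (3 + (T - T)*T)/2 = 3 - (3 + 0*T)/2 = 3 - (3 + 0)/2 = 3 - ½*3 = 3 - 3/2 = 3/2)
437 - Q(12) = 437 - 1*3/2 = 437 - 3/2 = 871/2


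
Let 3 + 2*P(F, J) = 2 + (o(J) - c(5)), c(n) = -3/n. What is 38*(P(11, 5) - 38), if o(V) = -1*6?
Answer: -7828/5 ≈ -1565.6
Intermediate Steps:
o(V) = -6
P(F, J) = -16/5 (P(F, J) = -3/2 + (2 + (-6 - (-3)/5))/2 = -3/2 + (2 + (-6 - 1*(-3/5)))/2 = -3/2 + (2 + (-6 + 3/5))/2 = -3/2 + (2 - 27/5)/2 = -3/2 + (1/2)*(-17/5) = -3/2 - 17/10 = -16/5)
38*(P(11, 5) - 38) = 38*(-16/5 - 38) = 38*(-206/5) = -7828/5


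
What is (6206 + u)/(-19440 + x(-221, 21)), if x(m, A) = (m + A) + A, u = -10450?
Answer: 4244/19619 ≈ 0.21632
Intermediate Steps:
x(m, A) = m + 2*A (x(m, A) = (A + m) + A = m + 2*A)
(6206 + u)/(-19440 + x(-221, 21)) = (6206 - 10450)/(-19440 + (-221 + 2*21)) = -4244/(-19440 + (-221 + 42)) = -4244/(-19440 - 179) = -4244/(-19619) = -4244*(-1/19619) = 4244/19619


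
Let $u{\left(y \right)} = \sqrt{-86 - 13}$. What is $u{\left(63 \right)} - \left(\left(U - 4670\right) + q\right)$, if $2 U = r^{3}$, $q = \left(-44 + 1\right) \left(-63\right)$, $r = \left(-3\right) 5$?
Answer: $\frac{7297}{2} + 3 i \sqrt{11} \approx 3648.5 + 9.9499 i$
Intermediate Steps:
$r = -15$
$q = 2709$ ($q = \left(-43\right) \left(-63\right) = 2709$)
$U = - \frac{3375}{2}$ ($U = \frac{\left(-15\right)^{3}}{2} = \frac{1}{2} \left(-3375\right) = - \frac{3375}{2} \approx -1687.5$)
$u{\left(y \right)} = 3 i \sqrt{11}$ ($u{\left(y \right)} = \sqrt{-99} = 3 i \sqrt{11}$)
$u{\left(63 \right)} - \left(\left(U - 4670\right) + q\right) = 3 i \sqrt{11} - \left(\left(- \frac{3375}{2} - 4670\right) + 2709\right) = 3 i \sqrt{11} - \left(- \frac{12715}{2} + 2709\right) = 3 i \sqrt{11} - - \frac{7297}{2} = 3 i \sqrt{11} + \frac{7297}{2} = \frac{7297}{2} + 3 i \sqrt{11}$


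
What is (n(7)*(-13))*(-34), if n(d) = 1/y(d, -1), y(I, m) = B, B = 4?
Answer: 221/2 ≈ 110.50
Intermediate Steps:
y(I, m) = 4
n(d) = ¼ (n(d) = 1/4 = ¼)
(n(7)*(-13))*(-34) = ((¼)*(-13))*(-34) = -13/4*(-34) = 221/2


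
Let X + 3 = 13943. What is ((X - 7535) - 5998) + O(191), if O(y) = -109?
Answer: 298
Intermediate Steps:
X = 13940 (X = -3 + 13943 = 13940)
((X - 7535) - 5998) + O(191) = ((13940 - 7535) - 5998) - 109 = (6405 - 5998) - 109 = 407 - 109 = 298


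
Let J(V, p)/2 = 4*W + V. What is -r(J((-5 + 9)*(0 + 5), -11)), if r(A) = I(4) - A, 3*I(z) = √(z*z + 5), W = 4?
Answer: 72 - √21/3 ≈ 70.472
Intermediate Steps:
I(z) = √(5 + z²)/3 (I(z) = √(z*z + 5)/3 = √(z² + 5)/3 = √(5 + z²)/3)
J(V, p) = 32 + 2*V (J(V, p) = 2*(4*4 + V) = 2*(16 + V) = 32 + 2*V)
r(A) = -A + √21/3 (r(A) = √(5 + 4²)/3 - A = √(5 + 16)/3 - A = √21/3 - A = -A + √21/3)
-r(J((-5 + 9)*(0 + 5), -11)) = -(-(32 + 2*((-5 + 9)*(0 + 5))) + √21/3) = -(-(32 + 2*(4*5)) + √21/3) = -(-(32 + 2*20) + √21/3) = -(-(32 + 40) + √21/3) = -(-1*72 + √21/3) = -(-72 + √21/3) = 72 - √21/3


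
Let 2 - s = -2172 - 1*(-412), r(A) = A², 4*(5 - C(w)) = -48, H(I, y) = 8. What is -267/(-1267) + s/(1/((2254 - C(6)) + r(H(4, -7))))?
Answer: 5136876921/1267 ≈ 4.0544e+6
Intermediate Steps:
C(w) = 17 (C(w) = 5 - ¼*(-48) = 5 + 12 = 17)
s = 1762 (s = 2 - (-2172 - 1*(-412)) = 2 - (-2172 + 412) = 2 - 1*(-1760) = 2 + 1760 = 1762)
-267/(-1267) + s/(1/((2254 - C(6)) + r(H(4, -7)))) = -267/(-1267) + 1762/(1/((2254 - 1*17) + 8²)) = -267*(-1/1267) + 1762/(1/((2254 - 17) + 64)) = 267/1267 + 1762/(1/(2237 + 64)) = 267/1267 + 1762/(1/2301) = 267/1267 + 1762*2301 = 267/1267 + 4054362 = 5136876921/1267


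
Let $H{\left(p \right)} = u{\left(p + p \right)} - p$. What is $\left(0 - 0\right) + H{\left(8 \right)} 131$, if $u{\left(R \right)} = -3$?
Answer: $-1441$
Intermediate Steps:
$H{\left(p \right)} = -3 - p$
$\left(0 - 0\right) + H{\left(8 \right)} 131 = \left(0 - 0\right) + \left(-3 - 8\right) 131 = \left(0 + 0\right) + \left(-3 - 8\right) 131 = 0 - 1441 = -1441$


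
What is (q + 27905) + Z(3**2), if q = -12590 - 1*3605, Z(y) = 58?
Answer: 11768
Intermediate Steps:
q = -16195 (q = -12590 - 3605 = -16195)
(q + 27905) + Z(3**2) = (-16195 + 27905) + 58 = 11710 + 58 = 11768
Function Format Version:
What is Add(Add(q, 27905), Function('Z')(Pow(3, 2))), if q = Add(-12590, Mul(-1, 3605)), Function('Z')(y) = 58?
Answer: 11768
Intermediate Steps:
q = -16195 (q = Add(-12590, -3605) = -16195)
Add(Add(q, 27905), Function('Z')(Pow(3, 2))) = Add(Add(-16195, 27905), 58) = Add(11710, 58) = 11768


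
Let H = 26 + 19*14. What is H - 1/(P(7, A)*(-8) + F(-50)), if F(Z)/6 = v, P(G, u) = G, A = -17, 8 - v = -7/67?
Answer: 144315/494 ≈ 292.14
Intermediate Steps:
v = 543/67 (v = 8 - (-7)/67 = 8 - 1*(-7/67) = 8 + 7/67 = 543/67 ≈ 8.1045)
F(Z) = 3258/67 (F(Z) = 6*(543/67) = 3258/67)
H = 292 (H = 26 + 266 = 292)
H - 1/(P(7, A)*(-8) + F(-50)) = 292 - 1/(7*(-8) + 3258/67) = 292 - 1/(-56 + 3258/67) = 292 - 1/(-494/67) = 292 - 1*(-67/494) = 292 + 67/494 = 144315/494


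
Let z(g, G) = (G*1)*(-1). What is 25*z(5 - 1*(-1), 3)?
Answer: -75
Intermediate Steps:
z(g, G) = -G (z(g, G) = G*(-1) = -G)
25*z(5 - 1*(-1), 3) = 25*(-1*3) = 25*(-3) = -75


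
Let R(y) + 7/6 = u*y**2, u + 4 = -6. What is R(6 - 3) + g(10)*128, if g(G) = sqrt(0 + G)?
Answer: -547/6 + 128*sqrt(10) ≈ 313.60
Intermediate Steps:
u = -10 (u = -4 - 6 = -10)
g(G) = sqrt(G)
R(y) = -7/6 - 10*y**2
R(6 - 3) + g(10)*128 = (-7/6 - 10*(6 - 3)**2) + sqrt(10)*128 = (-7/6 - 10*3**2) + 128*sqrt(10) = (-7/6 - 10*9) + 128*sqrt(10) = (-7/6 - 90) + 128*sqrt(10) = -547/6 + 128*sqrt(10)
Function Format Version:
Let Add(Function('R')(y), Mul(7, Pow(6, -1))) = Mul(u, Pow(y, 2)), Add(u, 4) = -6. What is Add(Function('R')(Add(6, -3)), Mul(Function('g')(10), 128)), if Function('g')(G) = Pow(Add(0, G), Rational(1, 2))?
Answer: Add(Rational(-547, 6), Mul(128, Pow(10, Rational(1, 2)))) ≈ 313.60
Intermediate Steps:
u = -10 (u = Add(-4, -6) = -10)
Function('g')(G) = Pow(G, Rational(1, 2))
Function('R')(y) = Add(Rational(-7, 6), Mul(-10, Pow(y, 2)))
Add(Function('R')(Add(6, -3)), Mul(Function('g')(10), 128)) = Add(Add(Rational(-7, 6), Mul(-10, Pow(Add(6, -3), 2))), Mul(Pow(10, Rational(1, 2)), 128)) = Add(Add(Rational(-7, 6), Mul(-10, Pow(3, 2))), Mul(128, Pow(10, Rational(1, 2)))) = Add(Add(Rational(-7, 6), Mul(-10, 9)), Mul(128, Pow(10, Rational(1, 2)))) = Add(Add(Rational(-7, 6), -90), Mul(128, Pow(10, Rational(1, 2)))) = Add(Rational(-547, 6), Mul(128, Pow(10, Rational(1, 2))))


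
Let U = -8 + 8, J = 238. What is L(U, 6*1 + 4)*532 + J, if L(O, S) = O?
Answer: 238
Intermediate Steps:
U = 0
L(U, 6*1 + 4)*532 + J = 0*532 + 238 = 0 + 238 = 238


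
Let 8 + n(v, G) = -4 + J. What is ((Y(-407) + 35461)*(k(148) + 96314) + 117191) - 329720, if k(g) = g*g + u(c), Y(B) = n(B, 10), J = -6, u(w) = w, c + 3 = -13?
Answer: 4189220957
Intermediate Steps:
c = -16 (c = -3 - 13 = -16)
n(v, G) = -18 (n(v, G) = -8 + (-4 - 6) = -8 - 10 = -18)
Y(B) = -18
k(g) = -16 + g² (k(g) = g*g - 16 = g² - 16 = -16 + g²)
((Y(-407) + 35461)*(k(148) + 96314) + 117191) - 329720 = ((-18 + 35461)*((-16 + 148²) + 96314) + 117191) - 329720 = (35443*((-16 + 21904) + 96314) + 117191) - 329720 = (35443*(21888 + 96314) + 117191) - 329720 = (35443*118202 + 117191) - 329720 = (4189433486 + 117191) - 329720 = 4189550677 - 329720 = 4189220957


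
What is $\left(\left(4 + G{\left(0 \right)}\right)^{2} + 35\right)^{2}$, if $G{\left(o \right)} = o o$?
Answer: $2601$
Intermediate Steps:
$G{\left(o \right)} = o^{2}$
$\left(\left(4 + G{\left(0 \right)}\right)^{2} + 35\right)^{2} = \left(\left(4 + 0^{2}\right)^{2} + 35\right)^{2} = \left(\left(4 + 0\right)^{2} + 35\right)^{2} = \left(4^{2} + 35\right)^{2} = \left(16 + 35\right)^{2} = 51^{2} = 2601$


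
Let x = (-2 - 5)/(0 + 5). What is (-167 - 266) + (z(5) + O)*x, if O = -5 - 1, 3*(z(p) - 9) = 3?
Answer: -2193/5 ≈ -438.60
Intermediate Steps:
z(p) = 10 (z(p) = 9 + (1/3)*3 = 9 + 1 = 10)
O = -6
x = -7/5 ≈ -1.4000
(-167 - 266) + (z(5) + O)*x = (-167 - 266) + (10 - 6)*(-7/5) = -433 + 4*(-7/5) = -433 - 28/5 = -2193/5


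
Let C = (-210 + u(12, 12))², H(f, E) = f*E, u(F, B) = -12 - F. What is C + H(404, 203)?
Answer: 136768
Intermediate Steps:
H(f, E) = E*f
C = 54756 (C = (-210 + (-12 - 1*12))² = (-210 + (-12 - 12))² = (-210 - 24)² = (-234)² = 54756)
C + H(404, 203) = 54756 + 203*404 = 54756 + 82012 = 136768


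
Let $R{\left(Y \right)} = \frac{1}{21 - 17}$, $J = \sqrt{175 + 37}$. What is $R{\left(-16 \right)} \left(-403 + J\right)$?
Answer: $- \frac{403}{4} + \frac{\sqrt{53}}{2} \approx -97.11$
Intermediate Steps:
$J = 2 \sqrt{53}$ ($J = \sqrt{212} = 2 \sqrt{53} \approx 14.56$)
$R{\left(Y \right)} = \frac{1}{4}$
$R{\left(-16 \right)} \left(-403 + J\right) = \frac{-403 + 2 \sqrt{53}}{4} = - \frac{403}{4} + \frac{\sqrt{53}}{2}$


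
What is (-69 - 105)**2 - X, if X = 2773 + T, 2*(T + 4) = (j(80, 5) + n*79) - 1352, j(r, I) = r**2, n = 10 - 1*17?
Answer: 50519/2 ≈ 25260.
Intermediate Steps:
n = -7 (n = 10 - 17 = -7)
T = 4487/2 (T = -4 + ((80**2 - 7*79) - 1352)/2 = -4 + ((6400 - 553) - 1352)/2 = -4 + (5847 - 1352)/2 = -4 + (1/2)*4495 = -4 + 4495/2 = 4487/2 ≈ 2243.5)
X = 10033/2 (X = 2773 + 4487/2 = 10033/2 ≈ 5016.5)
(-69 - 105)**2 - X = (-69 - 105)**2 - 1*10033/2 = (-174)**2 - 10033/2 = 30276 - 10033/2 = 50519/2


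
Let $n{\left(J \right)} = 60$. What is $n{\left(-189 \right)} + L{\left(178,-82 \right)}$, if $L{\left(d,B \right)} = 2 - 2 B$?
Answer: $226$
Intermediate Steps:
$n{\left(-189 \right)} + L{\left(178,-82 \right)} = 60 + \left(2 - -164\right) = 60 + \left(2 + 164\right) = 60 + 166 = 226$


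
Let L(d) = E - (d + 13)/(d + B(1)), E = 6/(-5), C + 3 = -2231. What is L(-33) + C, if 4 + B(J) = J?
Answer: -100609/45 ≈ -2235.8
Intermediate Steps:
C = -2234 (C = -3 - 2231 = -2234)
B(J) = -4 + J
E = -6/5 (E = 6*(-1/5) = -6/5 ≈ -1.2000)
L(d) = -6/5 - (13 + d)/(-3 + d) (L(d) = -6/5 - (d + 13)/(d + (-4 + 1)) = -6/5 - (13 + d)/(d - 3) = -6/5 - (13 + d)/(-3 + d))
L(-33) + C = (-47 - 11*(-33))/(5*(-3 - 33)) - 2234 = (1/5)*(-47 + 363)/(-36) - 2234 = (1/5)*(-1/36)*316 - 2234 = -79/45 - 2234 = -100609/45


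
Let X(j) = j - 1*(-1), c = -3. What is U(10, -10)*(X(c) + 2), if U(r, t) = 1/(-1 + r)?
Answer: 0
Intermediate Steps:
X(j) = 1 + j (X(j) = j + 1 = 1 + j)
U(10, -10)*(X(c) + 2) = ((1 - 3) + 2)/(-1 + 10) = (-2 + 2)/9 = (⅑)*0 = 0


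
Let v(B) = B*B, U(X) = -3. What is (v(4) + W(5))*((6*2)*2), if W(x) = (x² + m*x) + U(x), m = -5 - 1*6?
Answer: -408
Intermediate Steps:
m = -11 (m = -5 - 6 = -11)
W(x) = -3 + x² - 11*x (W(x) = (x² - 11*x) - 3 = -3 + x² - 11*x)
v(B) = B²
(v(4) + W(5))*((6*2)*2) = (4² + (-3 + 5² - 11*5))*((6*2)*2) = (16 + (-3 + 25 - 55))*(12*2) = (16 - 33)*24 = -17*24 = -408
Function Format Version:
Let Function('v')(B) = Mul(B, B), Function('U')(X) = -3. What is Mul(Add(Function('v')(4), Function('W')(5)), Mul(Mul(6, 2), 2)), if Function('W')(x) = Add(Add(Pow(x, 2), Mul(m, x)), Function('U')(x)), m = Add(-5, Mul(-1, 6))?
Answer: -408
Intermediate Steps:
m = -11 (m = Add(-5, -6) = -11)
Function('W')(x) = Add(-3, Pow(x, 2), Mul(-11, x)) (Function('W')(x) = Add(Add(Pow(x, 2), Mul(-11, x)), -3) = Add(-3, Pow(x, 2), Mul(-11, x)))
Function('v')(B) = Pow(B, 2)
Mul(Add(Function('v')(4), Function('W')(5)), Mul(Mul(6, 2), 2)) = Mul(Add(Pow(4, 2), Add(-3, Pow(5, 2), Mul(-11, 5))), Mul(Mul(6, 2), 2)) = Mul(Add(16, Add(-3, 25, -55)), Mul(12, 2)) = Mul(Add(16, -33), 24) = Mul(-17, 24) = -408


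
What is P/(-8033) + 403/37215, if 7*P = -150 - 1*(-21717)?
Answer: -111422116/298948095 ≈ -0.37271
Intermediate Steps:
P = 3081 (P = (-150 - 1*(-21717))/7 = (-150 + 21717)/7 = (1/7)*21567 = 3081)
P/(-8033) + 403/37215 = 3081/(-8033) + 403/37215 = 3081*(-1/8033) + 403*(1/37215) = -3081/8033 + 403/37215 = -111422116/298948095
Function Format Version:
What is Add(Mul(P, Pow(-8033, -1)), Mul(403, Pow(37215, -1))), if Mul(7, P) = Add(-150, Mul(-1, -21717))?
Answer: Rational(-111422116, 298948095) ≈ -0.37271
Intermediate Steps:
P = 3081 (P = Mul(Rational(1, 7), Add(-150, Mul(-1, -21717))) = Mul(Rational(1, 7), Add(-150, 21717)) = Mul(Rational(1, 7), 21567) = 3081)
Add(Mul(P, Pow(-8033, -1)), Mul(403, Pow(37215, -1))) = Add(Mul(3081, Pow(-8033, -1)), Mul(403, Pow(37215, -1))) = Add(Mul(3081, Rational(-1, 8033)), Mul(403, Rational(1, 37215))) = Add(Rational(-3081, 8033), Rational(403, 37215)) = Rational(-111422116, 298948095)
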